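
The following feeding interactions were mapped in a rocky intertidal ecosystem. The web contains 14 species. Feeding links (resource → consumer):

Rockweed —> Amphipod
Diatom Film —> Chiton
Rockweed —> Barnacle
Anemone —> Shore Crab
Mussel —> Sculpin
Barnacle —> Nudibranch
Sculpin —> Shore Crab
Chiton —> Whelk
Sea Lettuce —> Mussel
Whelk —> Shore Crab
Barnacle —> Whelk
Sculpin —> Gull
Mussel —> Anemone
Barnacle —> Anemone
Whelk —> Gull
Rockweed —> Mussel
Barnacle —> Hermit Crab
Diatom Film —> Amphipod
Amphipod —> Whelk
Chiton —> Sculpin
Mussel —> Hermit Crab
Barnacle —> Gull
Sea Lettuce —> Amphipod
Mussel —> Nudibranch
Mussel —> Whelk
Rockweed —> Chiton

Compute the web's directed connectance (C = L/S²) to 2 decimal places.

C = 0.13

The web has S = 14 species and L = 26 feeding links.
C = L / S² = 26 / 196 = 0.1327 ≈ 0.13.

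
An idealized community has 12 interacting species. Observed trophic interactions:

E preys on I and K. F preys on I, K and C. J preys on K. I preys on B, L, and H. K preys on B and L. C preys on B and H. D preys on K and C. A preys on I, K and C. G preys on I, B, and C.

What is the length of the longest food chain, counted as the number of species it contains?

One longest chain: B → I → A.
It has 3 species and 2 links.

3 species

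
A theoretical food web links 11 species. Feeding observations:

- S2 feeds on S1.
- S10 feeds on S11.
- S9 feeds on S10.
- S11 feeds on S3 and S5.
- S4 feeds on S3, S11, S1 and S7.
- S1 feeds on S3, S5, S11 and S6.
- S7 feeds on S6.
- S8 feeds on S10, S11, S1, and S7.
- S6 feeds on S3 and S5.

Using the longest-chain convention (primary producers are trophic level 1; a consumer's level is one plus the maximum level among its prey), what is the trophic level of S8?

S5 is a producer → level 1.
S6 eats S5 (level 1); other prey at levels: S3 1 → level 2.
S1 eats S6 (level 2); other prey at levels: S5 1, S3 1, S11 2 → level 3.
S8 eats S1 (level 3); other prey at levels: S11 2, S7 3, S10 3 → level 4.

Trophic level 4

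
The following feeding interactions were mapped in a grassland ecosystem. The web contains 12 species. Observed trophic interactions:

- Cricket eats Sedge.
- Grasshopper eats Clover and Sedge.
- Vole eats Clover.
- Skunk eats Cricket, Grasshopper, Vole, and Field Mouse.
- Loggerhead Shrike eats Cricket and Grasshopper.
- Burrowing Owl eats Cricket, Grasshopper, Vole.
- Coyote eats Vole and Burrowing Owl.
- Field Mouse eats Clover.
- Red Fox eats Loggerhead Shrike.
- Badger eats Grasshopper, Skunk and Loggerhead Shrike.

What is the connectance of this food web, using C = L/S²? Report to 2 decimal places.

C = 0.14

The web has S = 12 species and L = 20 feeding links.
C = L / S² = 20 / 144 = 0.1389 ≈ 0.14.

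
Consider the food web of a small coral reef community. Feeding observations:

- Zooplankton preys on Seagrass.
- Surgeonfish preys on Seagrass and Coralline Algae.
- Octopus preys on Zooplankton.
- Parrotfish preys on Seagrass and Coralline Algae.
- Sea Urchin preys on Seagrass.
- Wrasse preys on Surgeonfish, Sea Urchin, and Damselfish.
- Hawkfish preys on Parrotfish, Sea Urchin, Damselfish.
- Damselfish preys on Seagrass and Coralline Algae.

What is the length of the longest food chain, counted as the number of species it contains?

3 species

One longest chain: Coralline Algae → Parrotfish → Hawkfish.
It has 3 species and 2 links.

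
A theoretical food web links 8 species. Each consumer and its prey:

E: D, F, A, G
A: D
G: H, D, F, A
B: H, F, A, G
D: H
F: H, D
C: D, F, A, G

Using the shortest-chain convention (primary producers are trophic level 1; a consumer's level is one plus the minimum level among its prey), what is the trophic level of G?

H is a producer → level 1.
G eats H → level 2.

Trophic level 2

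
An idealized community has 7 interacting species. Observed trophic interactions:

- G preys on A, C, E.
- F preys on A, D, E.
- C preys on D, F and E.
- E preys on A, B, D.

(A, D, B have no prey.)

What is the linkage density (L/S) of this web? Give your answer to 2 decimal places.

L/S = 1.71

There are L = 12 links among S = 7 species.
L/S = 12/7 = 1.7143 ≈ 1.71.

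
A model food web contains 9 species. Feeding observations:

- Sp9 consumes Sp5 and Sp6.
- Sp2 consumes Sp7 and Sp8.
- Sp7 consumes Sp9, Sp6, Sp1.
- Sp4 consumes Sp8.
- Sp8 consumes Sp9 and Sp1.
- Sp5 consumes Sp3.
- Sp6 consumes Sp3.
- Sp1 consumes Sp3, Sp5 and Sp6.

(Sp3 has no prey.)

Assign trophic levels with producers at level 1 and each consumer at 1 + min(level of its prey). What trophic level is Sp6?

Sp3 is a producer → level 1.
Sp6 eats Sp3 → level 2.

Trophic level 2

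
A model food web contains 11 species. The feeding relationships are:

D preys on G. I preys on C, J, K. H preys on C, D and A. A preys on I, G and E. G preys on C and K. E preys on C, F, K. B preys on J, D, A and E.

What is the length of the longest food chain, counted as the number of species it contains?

One longest chain: C → I → A → B.
It has 4 species and 3 links.

4 species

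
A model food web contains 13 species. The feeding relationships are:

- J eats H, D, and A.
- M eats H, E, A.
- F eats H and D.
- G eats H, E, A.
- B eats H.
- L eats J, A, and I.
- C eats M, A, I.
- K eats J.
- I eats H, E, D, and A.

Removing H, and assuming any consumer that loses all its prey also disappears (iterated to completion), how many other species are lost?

Remove H.
Round 1: B (all prey gone) → extinct.
No further losses. Total secondary extinctions: 1.

1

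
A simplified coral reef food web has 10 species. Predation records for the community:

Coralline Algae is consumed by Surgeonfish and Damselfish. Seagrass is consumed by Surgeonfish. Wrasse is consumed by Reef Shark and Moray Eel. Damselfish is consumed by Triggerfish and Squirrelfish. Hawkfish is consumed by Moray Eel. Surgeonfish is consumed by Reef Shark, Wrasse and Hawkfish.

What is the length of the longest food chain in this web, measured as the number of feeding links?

One longest chain: Coralline Algae → Surgeonfish → Wrasse → Reef Shark.
It has 4 species and 3 links.

3 links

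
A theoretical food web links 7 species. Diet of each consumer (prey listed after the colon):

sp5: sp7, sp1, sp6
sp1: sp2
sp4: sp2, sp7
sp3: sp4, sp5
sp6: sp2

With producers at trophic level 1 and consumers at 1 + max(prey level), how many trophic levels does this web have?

Producers (level 1): sp2, sp7.
sp2 → sp1 → sp5 → sp3 gives sp3 level 4.
No species has a prey at level 4, so no species reaches level 5.

4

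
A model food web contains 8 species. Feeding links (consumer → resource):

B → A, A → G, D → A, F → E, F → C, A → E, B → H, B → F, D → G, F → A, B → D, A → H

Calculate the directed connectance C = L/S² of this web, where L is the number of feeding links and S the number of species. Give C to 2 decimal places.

The web has S = 8 species and L = 12 feeding links.
C = L / S² = 12 / 64 = 0.1875 ≈ 0.19.

C = 0.19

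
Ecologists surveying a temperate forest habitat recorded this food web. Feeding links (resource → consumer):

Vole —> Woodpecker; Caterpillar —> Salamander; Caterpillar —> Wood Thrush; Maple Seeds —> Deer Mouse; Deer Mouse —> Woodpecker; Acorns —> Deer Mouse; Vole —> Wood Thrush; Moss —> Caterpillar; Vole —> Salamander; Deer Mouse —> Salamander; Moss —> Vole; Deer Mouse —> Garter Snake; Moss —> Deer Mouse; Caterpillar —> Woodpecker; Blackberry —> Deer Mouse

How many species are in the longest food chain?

3 species

One longest chain: Acorns → Deer Mouse → Salamander.
It has 3 species and 2 links.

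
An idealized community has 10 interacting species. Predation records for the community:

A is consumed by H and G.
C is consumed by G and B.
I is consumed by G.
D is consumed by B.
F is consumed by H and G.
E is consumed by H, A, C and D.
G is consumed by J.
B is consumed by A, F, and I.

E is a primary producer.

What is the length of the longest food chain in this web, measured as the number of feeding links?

5 links

One longest chain: E → C → B → F → G → J.
It has 6 species and 5 links.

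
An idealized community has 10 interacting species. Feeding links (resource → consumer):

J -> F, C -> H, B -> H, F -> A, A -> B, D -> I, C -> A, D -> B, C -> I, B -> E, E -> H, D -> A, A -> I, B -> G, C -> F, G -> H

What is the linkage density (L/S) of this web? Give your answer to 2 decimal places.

There are L = 16 links among S = 10 species.
L/S = 16/10 = 1.6000 ≈ 1.60.

L/S = 1.60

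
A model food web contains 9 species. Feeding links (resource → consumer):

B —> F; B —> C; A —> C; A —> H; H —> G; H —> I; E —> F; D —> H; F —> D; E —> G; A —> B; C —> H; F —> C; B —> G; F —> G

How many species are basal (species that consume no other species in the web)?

2

Basal species (no prey listed): E, A.
Count: 2.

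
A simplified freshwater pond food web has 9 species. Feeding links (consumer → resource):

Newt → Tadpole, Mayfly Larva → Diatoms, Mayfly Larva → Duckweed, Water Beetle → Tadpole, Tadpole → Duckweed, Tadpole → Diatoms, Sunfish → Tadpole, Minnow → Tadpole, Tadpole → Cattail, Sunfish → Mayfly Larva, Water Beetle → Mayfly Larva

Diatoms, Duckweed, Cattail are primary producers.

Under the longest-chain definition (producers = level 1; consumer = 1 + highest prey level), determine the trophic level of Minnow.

Trophic level 3

Diatoms is a producer → level 1.
Tadpole eats Diatoms (level 1); other prey at levels: Duckweed 1, Cattail 1 → level 2.
Minnow eats Tadpole → level 3.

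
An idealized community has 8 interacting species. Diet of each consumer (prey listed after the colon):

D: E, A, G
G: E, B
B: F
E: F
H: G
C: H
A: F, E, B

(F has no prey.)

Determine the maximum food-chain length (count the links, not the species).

4 links

One longest chain: F → E → G → H → C.
It has 5 species and 4 links.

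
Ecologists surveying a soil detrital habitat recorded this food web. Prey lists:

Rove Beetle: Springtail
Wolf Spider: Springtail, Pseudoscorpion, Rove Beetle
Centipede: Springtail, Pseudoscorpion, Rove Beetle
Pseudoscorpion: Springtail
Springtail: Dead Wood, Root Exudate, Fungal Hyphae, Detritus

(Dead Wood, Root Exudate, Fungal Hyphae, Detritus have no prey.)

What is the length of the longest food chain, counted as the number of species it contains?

One longest chain: Dead Wood → Springtail → Pseudoscorpion → Wolf Spider.
It has 4 species and 3 links.

4 species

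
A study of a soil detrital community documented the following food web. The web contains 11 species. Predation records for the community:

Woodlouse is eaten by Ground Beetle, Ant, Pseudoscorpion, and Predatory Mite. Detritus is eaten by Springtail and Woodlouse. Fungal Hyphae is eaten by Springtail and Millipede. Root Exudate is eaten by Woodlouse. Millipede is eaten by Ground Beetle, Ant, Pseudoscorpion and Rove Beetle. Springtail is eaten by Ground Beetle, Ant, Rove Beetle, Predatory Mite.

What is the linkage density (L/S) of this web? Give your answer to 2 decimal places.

There are L = 17 links among S = 11 species.
L/S = 17/11 = 1.5455 ≈ 1.55.

L/S = 1.55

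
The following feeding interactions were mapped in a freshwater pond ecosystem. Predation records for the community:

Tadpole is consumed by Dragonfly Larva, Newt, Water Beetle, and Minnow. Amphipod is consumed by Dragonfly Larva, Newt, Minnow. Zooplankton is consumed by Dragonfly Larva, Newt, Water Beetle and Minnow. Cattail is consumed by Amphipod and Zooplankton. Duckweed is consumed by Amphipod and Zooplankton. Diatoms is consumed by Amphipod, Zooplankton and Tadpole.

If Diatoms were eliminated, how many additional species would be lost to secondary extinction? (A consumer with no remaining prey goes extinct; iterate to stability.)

1

Remove Diatoms.
Round 1: Tadpole (all prey gone) → extinct.
No further losses. Total secondary extinctions: 1.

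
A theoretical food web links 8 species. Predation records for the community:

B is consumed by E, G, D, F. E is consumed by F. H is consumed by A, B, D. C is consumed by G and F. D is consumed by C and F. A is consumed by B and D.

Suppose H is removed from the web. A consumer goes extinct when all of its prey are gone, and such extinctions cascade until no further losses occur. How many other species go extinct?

Remove H.
Round 1: A (all prey gone) → extinct.
Round 2: B (all prey gone) → extinct.
Round 3: E (all prey gone), D (all prey gone) → extinct.
Round 4: C (all prey gone) → extinct.
Round 5: F (all prey gone), G (all prey gone) → extinct.
No further losses. Total secondary extinctions: 7.

7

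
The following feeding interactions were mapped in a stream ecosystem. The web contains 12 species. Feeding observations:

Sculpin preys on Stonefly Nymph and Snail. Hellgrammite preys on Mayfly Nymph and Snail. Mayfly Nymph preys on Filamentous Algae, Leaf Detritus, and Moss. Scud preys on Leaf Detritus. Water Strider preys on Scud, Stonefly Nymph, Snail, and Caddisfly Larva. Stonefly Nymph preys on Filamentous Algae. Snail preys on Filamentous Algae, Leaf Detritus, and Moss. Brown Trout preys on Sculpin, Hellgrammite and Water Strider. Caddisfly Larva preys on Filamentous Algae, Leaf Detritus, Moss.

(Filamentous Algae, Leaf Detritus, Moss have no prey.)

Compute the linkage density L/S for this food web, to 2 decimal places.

L/S = 1.83

There are L = 22 links among S = 12 species.
L/S = 22/12 = 1.8333 ≈ 1.83.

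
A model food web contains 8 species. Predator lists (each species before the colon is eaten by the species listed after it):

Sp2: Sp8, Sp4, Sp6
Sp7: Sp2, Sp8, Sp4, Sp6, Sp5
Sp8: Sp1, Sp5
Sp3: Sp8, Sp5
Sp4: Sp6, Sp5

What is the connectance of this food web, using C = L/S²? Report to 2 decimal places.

C = 0.22

The web has S = 8 species and L = 14 feeding links.
C = L / S² = 14 / 64 = 0.2188 ≈ 0.22.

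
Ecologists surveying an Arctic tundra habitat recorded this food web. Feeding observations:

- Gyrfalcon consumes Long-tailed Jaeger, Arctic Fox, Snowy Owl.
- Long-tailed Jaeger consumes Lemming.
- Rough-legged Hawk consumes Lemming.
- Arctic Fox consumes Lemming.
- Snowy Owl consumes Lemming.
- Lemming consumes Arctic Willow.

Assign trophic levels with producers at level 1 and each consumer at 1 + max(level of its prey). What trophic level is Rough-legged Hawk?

Trophic level 3

Arctic Willow is a producer → level 1.
Lemming eats Arctic Willow → level 2.
Rough-legged Hawk eats Lemming → level 3.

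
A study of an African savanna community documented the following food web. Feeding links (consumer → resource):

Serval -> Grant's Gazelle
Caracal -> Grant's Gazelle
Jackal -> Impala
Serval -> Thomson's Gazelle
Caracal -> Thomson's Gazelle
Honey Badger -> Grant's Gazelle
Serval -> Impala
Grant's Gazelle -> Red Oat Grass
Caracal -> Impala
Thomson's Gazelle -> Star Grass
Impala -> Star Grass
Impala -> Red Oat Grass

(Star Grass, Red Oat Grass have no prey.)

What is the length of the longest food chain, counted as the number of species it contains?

One longest chain: Star Grass → Impala → Jackal.
It has 3 species and 2 links.

3 species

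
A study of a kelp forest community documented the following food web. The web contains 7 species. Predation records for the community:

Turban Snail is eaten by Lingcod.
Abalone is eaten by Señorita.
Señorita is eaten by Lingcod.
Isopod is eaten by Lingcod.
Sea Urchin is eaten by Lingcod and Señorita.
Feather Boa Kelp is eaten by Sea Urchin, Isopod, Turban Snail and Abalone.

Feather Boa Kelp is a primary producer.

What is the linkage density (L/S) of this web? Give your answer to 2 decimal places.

L/S = 1.43

There are L = 10 links among S = 7 species.
L/S = 10/7 = 1.4286 ≈ 1.43.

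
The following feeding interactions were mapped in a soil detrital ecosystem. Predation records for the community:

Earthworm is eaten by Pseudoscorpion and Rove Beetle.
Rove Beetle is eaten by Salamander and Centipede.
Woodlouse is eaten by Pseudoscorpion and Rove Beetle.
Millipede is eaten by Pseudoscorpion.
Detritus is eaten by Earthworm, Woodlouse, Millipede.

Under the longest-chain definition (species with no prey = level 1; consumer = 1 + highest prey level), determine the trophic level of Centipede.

Trophic level 4

Detritus has no prey (basal) → level 1.
Woodlouse eats Detritus → level 2.
Rove Beetle eats Woodlouse (level 2); other prey at levels: Earthworm 2 → level 3.
Centipede eats Rove Beetle → level 4.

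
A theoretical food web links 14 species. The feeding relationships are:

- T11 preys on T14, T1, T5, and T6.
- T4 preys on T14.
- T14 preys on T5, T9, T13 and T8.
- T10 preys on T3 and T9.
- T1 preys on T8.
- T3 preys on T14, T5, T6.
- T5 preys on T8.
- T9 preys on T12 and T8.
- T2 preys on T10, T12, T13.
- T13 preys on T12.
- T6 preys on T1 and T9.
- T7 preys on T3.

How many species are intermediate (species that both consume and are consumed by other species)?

8

Intermediate species (has both prey and predators): T5, T13, T9, T1, T14, T6, T3, T10.
Count: 8.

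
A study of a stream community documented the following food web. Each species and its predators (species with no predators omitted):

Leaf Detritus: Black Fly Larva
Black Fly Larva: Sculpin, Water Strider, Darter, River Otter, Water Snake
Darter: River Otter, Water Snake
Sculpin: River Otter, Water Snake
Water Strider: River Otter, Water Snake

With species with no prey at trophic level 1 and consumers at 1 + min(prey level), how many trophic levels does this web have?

3

Basal resources (level 1): Leaf Detritus.
Following each consumer down to its lowest-level prey: Leaf Detritus → Black Fly Larva → Water Strider (levels 1 through 3).
All prey of Water Strider (Black Fly Larva 2) are at level 2 or above, so Water Strider is at level 1 + 2 = 3.
Every consumer has at least one prey at level 2 or below, so none exceeds level 3.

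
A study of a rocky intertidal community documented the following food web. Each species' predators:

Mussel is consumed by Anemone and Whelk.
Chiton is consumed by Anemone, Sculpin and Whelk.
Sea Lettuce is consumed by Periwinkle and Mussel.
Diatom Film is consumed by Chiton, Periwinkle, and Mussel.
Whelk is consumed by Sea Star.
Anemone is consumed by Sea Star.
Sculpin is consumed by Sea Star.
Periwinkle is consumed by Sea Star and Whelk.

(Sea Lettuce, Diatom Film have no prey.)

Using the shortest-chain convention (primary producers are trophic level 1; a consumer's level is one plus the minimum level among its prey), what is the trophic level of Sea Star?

Trophic level 3

Sea Lettuce is a producer → level 1.
Periwinkle eats Sea Lettuce → level 2.
Sea Star eats Periwinkle → level 3.
No prey of Sea Star is below level 2, so 3 is the minimum.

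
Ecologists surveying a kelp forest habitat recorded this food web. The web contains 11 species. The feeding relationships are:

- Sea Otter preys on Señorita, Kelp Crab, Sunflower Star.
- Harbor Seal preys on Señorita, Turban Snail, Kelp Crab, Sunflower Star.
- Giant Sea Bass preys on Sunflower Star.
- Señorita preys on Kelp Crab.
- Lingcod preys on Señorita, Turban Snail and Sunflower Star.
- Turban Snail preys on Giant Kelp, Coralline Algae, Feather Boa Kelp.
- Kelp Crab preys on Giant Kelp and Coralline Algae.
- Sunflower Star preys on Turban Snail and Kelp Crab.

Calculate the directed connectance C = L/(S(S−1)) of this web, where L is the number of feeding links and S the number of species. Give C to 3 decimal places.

The web has S = 11 species and L = 19 feeding links.
C = L / (S(S−1)) = 19 / 110 = 0.1727 ≈ 0.173.

C = 0.173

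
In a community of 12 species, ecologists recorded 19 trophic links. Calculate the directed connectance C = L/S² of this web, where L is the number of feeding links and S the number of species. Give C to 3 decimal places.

C = 0.132

The web has S = 12 species and L = 19 feeding links.
C = L / S² = 19 / 144 = 0.1319 ≈ 0.132.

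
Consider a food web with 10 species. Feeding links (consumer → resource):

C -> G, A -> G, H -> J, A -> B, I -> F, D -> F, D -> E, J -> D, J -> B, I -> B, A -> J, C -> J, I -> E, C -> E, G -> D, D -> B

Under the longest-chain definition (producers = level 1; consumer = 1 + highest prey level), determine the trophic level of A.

Trophic level 4

E is a producer → level 1.
D eats E (level 1); other prey at levels: F 1, B 1 → level 2.
G eats D → level 3.
A eats G (level 3); other prey at levels: B 1, J 3 → level 4.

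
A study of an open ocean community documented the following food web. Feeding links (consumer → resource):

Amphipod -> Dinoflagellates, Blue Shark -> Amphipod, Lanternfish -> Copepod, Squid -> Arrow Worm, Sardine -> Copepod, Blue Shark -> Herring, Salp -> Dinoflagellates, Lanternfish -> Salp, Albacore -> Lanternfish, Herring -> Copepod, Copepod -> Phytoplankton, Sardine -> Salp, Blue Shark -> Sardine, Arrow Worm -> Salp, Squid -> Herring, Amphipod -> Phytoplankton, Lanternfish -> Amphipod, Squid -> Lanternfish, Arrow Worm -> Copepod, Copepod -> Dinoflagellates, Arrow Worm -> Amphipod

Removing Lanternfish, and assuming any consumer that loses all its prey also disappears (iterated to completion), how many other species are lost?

Remove Lanternfish.
Round 1: Albacore (all prey gone) → extinct.
No further losses. Total secondary extinctions: 1.

1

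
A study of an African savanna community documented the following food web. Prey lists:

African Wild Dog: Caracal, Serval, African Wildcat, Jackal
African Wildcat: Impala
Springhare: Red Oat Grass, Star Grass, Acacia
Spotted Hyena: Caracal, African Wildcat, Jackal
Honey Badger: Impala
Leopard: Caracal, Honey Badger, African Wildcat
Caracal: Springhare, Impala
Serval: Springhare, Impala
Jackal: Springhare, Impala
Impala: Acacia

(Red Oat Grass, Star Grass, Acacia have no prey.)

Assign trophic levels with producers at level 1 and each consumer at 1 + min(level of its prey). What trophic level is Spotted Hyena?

Trophic level 4

Acacia is a producer → level 1.
Impala eats Acacia → level 2.
African Wildcat eats Impala → level 3.
Spotted Hyena eats African Wildcat → level 4.
No prey of Spotted Hyena is below level 3, so 4 is the minimum.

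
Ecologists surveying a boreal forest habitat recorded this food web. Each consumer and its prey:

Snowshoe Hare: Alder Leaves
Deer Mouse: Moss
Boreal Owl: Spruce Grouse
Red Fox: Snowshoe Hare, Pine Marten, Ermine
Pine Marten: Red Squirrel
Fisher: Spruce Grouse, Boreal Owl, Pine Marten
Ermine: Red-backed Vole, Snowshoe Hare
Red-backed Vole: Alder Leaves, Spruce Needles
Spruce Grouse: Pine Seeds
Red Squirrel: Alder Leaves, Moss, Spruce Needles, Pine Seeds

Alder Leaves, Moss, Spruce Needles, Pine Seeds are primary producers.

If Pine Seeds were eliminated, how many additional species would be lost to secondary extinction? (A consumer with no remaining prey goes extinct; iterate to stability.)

Remove Pine Seeds.
Round 1: Spruce Grouse (all prey gone) → extinct.
Round 2: Boreal Owl (all prey gone) → extinct.
No further losses. Total secondary extinctions: 2.

2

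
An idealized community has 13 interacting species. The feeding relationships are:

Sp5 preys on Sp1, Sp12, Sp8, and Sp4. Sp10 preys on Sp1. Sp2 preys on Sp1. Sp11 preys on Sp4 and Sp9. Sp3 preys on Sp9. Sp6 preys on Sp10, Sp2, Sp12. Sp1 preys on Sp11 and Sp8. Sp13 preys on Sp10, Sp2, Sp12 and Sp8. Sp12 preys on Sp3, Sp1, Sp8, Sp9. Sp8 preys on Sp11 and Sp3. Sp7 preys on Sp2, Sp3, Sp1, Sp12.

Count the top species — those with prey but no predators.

4

Top species (has prey, but nothing eats it): Sp6, Sp7, Sp5, Sp13.
Count: 4.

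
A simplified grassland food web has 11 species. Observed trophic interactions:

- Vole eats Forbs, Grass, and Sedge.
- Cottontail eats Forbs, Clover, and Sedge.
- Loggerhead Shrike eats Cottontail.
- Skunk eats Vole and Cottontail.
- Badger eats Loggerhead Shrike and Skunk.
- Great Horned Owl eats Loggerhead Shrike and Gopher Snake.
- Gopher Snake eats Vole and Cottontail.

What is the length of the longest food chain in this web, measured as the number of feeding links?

3 links

One longest chain: Clover → Cottontail → Loggerhead Shrike → Badger.
It has 4 species and 3 links.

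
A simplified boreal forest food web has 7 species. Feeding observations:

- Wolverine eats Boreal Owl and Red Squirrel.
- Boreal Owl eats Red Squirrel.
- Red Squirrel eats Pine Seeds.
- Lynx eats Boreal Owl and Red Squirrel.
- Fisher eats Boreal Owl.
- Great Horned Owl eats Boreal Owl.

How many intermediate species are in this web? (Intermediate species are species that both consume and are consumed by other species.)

2

Intermediate species (has both prey and predators): Red Squirrel, Boreal Owl.
Count: 2.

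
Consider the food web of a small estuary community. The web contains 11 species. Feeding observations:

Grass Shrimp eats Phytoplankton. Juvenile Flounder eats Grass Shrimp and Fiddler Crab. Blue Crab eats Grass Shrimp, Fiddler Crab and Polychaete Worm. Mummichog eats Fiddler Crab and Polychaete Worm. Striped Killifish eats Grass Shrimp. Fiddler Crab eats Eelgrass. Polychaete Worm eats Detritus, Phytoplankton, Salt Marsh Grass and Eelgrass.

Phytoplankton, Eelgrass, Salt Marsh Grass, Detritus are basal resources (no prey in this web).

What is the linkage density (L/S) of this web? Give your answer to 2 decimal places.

There are L = 14 links among S = 11 species.
L/S = 14/11 = 1.2727 ≈ 1.27.

L/S = 1.27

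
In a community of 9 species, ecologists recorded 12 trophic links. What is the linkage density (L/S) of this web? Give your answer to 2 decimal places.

There are L = 12 links among S = 9 species.
L/S = 12/9 = 1.3333 ≈ 1.33.

L/S = 1.33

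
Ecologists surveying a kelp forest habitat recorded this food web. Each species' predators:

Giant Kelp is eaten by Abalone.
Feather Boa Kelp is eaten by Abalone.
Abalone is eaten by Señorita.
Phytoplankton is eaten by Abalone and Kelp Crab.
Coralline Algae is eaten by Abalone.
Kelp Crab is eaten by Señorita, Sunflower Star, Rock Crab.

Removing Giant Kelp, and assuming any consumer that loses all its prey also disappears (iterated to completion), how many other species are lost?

Remove Giant Kelp.
Every predator of it retains at least one other prey: Abalone still has Phytoplankton, Coralline Algae, Feather Boa Kelp.
No consumer loses all prey, so no secondary extinctions occur.

0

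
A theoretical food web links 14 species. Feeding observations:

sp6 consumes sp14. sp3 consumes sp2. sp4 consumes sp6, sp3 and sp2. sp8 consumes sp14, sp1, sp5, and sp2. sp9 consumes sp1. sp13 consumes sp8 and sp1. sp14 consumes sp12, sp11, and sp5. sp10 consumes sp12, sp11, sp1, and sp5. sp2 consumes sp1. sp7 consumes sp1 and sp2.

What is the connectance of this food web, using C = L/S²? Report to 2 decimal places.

C = 0.11

The web has S = 14 species and L = 22 feeding links.
C = L / S² = 22 / 196 = 0.1122 ≈ 0.11.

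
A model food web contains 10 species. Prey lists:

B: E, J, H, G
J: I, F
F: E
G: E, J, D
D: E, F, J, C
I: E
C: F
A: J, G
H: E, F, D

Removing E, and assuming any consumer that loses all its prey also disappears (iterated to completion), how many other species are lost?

Remove E.
Round 1: I (all prey gone), F (all prey gone) → extinct.
Round 2: J (all prey gone), C (all prey gone) → extinct.
Round 3: D (all prey gone) → extinct.
Round 4: H (all prey gone), G (all prey gone) → extinct.
Round 5: A (all prey gone), B (all prey gone) → extinct.
No further losses. Total secondary extinctions: 9.

9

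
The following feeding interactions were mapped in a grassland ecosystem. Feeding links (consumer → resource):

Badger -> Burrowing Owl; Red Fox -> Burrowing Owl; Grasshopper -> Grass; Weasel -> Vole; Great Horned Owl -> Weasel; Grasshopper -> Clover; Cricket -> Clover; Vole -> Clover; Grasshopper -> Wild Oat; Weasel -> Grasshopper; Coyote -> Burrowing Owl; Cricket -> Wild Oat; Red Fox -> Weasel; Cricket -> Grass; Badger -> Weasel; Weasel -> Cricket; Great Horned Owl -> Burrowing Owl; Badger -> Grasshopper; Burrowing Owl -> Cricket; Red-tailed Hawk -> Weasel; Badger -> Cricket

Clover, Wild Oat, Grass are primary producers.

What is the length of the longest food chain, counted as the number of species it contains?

One longest chain: Clover → Grasshopper → Weasel → Red Fox.
It has 4 species and 3 links.

4 species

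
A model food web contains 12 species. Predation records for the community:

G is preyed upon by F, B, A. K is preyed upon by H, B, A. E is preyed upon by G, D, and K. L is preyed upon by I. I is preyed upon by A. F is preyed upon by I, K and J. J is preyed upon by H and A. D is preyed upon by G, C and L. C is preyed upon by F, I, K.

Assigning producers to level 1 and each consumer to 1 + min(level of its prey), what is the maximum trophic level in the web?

4

Producers (level 1): E.
Following each consumer down to its lowest-level prey: E → D → C → I (levels 1 through 4).
All prey of I (C 3, L 3, F 3) are at level 3 or above, so I is at level 1 + 3 = 4.
Every consumer has at least one prey at level 3 or below, so none exceeds level 4.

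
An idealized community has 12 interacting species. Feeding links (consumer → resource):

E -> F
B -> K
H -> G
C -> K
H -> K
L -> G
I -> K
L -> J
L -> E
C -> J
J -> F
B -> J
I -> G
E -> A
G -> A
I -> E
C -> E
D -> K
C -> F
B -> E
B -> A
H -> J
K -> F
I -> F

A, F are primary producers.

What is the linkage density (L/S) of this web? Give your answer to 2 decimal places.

L/S = 2.00

There are L = 24 links among S = 12 species.
L/S = 24/12 = 2.0000 ≈ 2.00.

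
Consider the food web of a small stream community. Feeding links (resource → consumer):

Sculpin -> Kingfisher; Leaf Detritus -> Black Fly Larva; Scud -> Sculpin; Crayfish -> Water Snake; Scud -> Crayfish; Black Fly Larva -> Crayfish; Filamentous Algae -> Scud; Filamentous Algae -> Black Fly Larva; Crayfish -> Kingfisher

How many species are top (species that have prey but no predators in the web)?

2

Top species (has prey, but nothing eats it): Kingfisher, Water Snake.
Count: 2.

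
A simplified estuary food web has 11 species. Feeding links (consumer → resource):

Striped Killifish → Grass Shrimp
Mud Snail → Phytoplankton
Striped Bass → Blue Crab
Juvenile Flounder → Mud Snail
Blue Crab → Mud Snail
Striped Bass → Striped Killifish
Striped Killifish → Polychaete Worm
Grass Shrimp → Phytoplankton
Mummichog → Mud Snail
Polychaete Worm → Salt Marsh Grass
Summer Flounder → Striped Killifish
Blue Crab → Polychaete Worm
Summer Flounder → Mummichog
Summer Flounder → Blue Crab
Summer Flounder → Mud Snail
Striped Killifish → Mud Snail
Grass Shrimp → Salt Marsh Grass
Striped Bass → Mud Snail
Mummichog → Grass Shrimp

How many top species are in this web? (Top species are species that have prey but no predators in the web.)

Top species (has prey, but nothing eats it): Juvenile Flounder, Summer Flounder, Striped Bass.
Count: 3.

3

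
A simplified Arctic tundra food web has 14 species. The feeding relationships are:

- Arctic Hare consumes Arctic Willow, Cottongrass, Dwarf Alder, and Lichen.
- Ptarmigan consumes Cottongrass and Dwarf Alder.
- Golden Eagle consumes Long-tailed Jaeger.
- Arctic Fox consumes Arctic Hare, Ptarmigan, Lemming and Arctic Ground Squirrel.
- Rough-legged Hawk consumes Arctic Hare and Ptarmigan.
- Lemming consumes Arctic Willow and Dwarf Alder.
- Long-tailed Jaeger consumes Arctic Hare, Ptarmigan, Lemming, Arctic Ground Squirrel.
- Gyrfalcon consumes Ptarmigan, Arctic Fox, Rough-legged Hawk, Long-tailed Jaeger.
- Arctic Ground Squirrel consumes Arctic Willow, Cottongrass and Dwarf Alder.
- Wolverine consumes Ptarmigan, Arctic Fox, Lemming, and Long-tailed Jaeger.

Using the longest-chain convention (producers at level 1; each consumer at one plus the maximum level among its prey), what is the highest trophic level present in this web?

Producers (level 1): Arctic Willow, Dwarf Alder, Lichen, Cottongrass.
Arctic Willow → Arctic Hare → Arctic Fox → Wolverine gives Wolverine level 4.
No species has a prey at level 4, so no species reaches level 5.

4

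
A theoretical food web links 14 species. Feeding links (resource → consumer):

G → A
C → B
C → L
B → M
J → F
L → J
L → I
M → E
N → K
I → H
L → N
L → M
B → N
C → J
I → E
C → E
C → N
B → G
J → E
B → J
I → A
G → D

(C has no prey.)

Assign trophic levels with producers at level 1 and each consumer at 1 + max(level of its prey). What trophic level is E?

Trophic level 4

C is a producer → level 1.
L eats C → level 2.
M eats L (level 2); other prey at levels: B 2 → level 3.
E eats M (level 3); other prey at levels: C 1, J 3, I 3 → level 4.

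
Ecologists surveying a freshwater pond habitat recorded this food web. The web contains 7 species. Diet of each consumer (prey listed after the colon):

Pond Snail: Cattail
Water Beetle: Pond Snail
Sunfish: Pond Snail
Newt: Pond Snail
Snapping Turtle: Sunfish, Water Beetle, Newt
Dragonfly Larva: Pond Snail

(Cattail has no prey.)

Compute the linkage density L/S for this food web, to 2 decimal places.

There are L = 8 links among S = 7 species.
L/S = 8/7 = 1.1429 ≈ 1.14.

L/S = 1.14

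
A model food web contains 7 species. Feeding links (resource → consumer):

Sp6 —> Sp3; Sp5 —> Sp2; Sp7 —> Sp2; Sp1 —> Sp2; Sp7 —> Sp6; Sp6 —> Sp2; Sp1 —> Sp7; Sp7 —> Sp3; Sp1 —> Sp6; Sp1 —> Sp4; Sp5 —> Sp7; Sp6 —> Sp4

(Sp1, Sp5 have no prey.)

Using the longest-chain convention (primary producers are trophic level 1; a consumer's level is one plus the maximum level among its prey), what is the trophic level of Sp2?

Trophic level 4

Sp1 is a producer → level 1.
Sp7 eats Sp1 (level 1); other prey at levels: Sp5 1 → level 2.
Sp6 eats Sp7 (level 2); other prey at levels: Sp1 1 → level 3.
Sp2 eats Sp6 (level 3); other prey at levels: Sp1 1, Sp5 1, Sp7 2 → level 4.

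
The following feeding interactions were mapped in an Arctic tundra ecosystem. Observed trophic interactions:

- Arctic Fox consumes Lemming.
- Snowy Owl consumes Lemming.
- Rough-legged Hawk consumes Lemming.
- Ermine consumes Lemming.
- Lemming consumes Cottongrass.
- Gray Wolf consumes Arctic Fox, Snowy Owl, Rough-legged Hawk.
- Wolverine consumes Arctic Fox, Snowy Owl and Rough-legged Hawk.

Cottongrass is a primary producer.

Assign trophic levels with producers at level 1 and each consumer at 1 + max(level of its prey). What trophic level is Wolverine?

Cottongrass is a producer → level 1.
Lemming eats Cottongrass → level 2.
Rough-legged Hawk eats Lemming → level 3.
Wolverine eats Rough-legged Hawk (level 3); other prey at levels: Snowy Owl 3, Arctic Fox 3 → level 4.

Trophic level 4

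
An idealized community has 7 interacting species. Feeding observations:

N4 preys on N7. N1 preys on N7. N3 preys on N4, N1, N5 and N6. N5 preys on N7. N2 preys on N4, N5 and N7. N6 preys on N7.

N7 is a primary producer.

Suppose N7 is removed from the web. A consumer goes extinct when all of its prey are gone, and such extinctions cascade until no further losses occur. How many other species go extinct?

Remove N7.
Round 1: N4 (all prey gone), N6 (all prey gone), N1 (all prey gone), N5 (all prey gone) → extinct.
Round 2: N3 (all prey gone), N2 (all prey gone) → extinct.
No further losses. Total secondary extinctions: 6.

6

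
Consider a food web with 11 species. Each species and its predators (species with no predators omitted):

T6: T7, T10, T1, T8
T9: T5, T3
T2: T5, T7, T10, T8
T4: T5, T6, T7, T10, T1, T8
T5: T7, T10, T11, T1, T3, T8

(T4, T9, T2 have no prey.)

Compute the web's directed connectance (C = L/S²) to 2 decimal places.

The web has S = 11 species and L = 22 feeding links.
C = L / S² = 22 / 121 = 0.1818 ≈ 0.18.

C = 0.18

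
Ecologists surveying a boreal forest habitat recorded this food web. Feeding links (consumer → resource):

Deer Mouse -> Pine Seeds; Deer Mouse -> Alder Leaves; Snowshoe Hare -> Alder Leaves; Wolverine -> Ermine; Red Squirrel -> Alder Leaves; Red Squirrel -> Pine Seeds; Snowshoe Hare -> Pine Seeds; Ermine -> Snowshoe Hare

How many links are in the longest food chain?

3 links

One longest chain: Alder Leaves → Snowshoe Hare → Ermine → Wolverine.
It has 4 species and 3 links.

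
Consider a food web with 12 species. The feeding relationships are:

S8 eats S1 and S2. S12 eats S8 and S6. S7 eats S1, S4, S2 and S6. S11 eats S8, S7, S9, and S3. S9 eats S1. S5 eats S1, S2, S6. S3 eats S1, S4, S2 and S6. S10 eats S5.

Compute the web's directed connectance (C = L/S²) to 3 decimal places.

The web has S = 12 species and L = 21 feeding links.
C = L / S² = 21 / 144 = 0.1458 ≈ 0.146.

C = 0.146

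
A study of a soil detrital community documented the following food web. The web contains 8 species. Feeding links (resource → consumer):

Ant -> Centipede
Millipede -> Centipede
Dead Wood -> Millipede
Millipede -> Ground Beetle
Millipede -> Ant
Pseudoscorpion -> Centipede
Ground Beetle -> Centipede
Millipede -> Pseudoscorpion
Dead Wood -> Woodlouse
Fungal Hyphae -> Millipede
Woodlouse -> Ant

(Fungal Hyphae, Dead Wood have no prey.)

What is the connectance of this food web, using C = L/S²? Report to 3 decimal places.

The web has S = 8 species and L = 11 feeding links.
C = L / S² = 11 / 64 = 0.1719 ≈ 0.172.

C = 0.172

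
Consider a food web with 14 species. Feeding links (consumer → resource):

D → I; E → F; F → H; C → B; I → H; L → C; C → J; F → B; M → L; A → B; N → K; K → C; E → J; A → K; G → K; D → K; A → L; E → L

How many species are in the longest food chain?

One longest chain: B → C → K → D.
It has 4 species and 3 links.

4 species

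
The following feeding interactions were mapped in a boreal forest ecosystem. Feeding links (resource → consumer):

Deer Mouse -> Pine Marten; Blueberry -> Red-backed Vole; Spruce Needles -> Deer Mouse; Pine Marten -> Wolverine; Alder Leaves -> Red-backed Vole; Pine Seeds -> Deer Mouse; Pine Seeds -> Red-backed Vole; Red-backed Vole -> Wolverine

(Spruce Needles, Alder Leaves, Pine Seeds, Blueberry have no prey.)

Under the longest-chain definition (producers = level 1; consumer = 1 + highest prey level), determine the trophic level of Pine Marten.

Trophic level 3

Spruce Needles is a producer → level 1.
Deer Mouse eats Spruce Needles (level 1); other prey at levels: Pine Seeds 1 → level 2.
Pine Marten eats Deer Mouse → level 3.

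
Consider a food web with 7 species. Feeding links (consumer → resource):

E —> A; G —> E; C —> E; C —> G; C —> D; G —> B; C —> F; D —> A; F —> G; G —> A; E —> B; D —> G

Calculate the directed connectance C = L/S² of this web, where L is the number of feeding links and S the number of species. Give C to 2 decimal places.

The web has S = 7 species and L = 12 feeding links.
C = L / S² = 12 / 49 = 0.2449 ≈ 0.24.

C = 0.24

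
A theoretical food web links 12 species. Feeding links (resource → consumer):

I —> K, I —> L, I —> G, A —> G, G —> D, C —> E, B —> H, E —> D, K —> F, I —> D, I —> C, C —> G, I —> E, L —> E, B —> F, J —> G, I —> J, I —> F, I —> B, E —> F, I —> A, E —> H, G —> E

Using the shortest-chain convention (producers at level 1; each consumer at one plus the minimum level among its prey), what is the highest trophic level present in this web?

Producers (level 1): I.
Following each consumer down to its lowest-level prey: I → E → H (levels 1 through 3).
All prey of H (E 2, B 2) are at level 2 or above, so H is at level 1 + 2 = 3.
Every consumer has at least one prey at level 2 or below, so none exceeds level 3.

3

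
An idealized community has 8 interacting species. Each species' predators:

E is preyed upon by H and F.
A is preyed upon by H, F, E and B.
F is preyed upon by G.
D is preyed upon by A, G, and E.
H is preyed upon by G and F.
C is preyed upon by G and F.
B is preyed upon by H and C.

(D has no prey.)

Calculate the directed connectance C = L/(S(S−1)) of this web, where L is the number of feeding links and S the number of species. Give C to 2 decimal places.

The web has S = 8 species and L = 16 feeding links.
C = L / (S(S−1)) = 16 / 56 = 0.2857 ≈ 0.29.

C = 0.29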